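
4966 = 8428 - 3462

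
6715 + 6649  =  13364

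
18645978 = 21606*863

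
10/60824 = 5/30412 = 0.00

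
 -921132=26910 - 948042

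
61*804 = 49044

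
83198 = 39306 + 43892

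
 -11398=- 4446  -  6952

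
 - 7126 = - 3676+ - 3450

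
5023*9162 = 46020726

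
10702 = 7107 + 3595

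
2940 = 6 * 490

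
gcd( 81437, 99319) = 1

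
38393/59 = 650+ 43/59  =  650.73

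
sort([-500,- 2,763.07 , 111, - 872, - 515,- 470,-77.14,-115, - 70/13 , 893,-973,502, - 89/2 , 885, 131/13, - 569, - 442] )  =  [ - 973, - 872,-569, - 515, - 500,-470,- 442, - 115,-77.14, - 89/2, - 70/13, - 2,131/13,111,502,763.07 , 885,893]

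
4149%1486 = 1177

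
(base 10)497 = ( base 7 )1310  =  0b111110001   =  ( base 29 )H4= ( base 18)19b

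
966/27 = 35 + 7/9 =35.78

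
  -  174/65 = -3 + 21/65=- 2.68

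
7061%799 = 669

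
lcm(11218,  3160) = 224360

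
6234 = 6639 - 405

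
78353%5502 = 1325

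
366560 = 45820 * 8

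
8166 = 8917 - 751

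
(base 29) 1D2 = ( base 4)103010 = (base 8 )2304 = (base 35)YU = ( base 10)1220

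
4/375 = 4/375  =  0.01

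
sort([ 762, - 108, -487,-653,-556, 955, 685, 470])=[ - 653, - 556,-487, - 108 , 470, 685,762 , 955 ] 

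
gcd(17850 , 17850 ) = 17850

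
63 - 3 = 60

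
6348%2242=1864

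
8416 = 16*526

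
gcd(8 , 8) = 8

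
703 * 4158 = 2923074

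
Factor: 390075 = 3^1 * 5^2 * 7^1 * 743^1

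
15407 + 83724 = 99131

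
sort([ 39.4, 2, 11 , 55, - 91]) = [ - 91, 2 , 11, 39.4, 55] 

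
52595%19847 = 12901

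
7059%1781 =1716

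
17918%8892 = 134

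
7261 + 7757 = 15018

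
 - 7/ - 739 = 7/739 = 0.01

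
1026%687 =339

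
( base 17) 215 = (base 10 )600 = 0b1001011000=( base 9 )736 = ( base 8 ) 1130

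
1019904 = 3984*256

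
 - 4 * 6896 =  - 27584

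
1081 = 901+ 180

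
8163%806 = 103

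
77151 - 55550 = 21601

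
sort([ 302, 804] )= [ 302, 804 ] 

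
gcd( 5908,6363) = 7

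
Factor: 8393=7^1 *11^1*109^1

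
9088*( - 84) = -763392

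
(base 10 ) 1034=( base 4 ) 100022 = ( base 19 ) 2G8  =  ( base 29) 16j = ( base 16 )40A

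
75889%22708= 7765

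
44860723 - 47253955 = - 2393232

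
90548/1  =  90548 = 90548.00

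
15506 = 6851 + 8655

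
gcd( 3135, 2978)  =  1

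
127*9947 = 1263269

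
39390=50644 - 11254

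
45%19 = 7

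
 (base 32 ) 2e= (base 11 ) 71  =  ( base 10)78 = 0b1001110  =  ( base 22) 3c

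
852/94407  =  284/31469 = 0.01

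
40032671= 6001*6671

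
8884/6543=1 + 2341/6543=1.36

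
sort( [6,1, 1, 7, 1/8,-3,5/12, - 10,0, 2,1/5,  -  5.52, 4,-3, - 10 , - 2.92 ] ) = [-10, - 10, - 5.52, - 3, - 3,-2.92, 0,  1/8, 1/5, 5/12,  1,1, 2, 4, 6,  7 ]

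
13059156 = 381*34276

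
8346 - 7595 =751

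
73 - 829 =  - 756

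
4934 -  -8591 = 13525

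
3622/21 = 172 + 10/21 = 172.48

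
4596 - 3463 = 1133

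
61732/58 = 1064 + 10/29 = 1064.34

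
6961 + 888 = 7849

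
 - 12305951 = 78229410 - 90535361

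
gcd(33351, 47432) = 1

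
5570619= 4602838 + 967781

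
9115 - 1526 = 7589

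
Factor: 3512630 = 2^1 * 5^1*11^2*2903^1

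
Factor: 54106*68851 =2^1*  13^1*31^1 * 2081^1*2221^1 = 3725252206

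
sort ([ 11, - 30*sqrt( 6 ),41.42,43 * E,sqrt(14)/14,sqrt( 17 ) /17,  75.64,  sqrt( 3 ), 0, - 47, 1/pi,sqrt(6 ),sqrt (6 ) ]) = [ - 30*sqrt (6 ),  -  47,0, sqrt( 17 )/17, sqrt(14)/14, 1/pi, sqrt( 3), sqrt(6 ), sqrt(6), 11,  41.42, 75.64 , 43 *E ] 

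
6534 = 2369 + 4165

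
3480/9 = 386 + 2/3=386.67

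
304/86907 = 304/86907 = 0.00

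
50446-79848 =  - 29402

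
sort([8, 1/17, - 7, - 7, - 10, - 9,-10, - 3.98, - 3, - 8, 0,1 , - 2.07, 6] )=[ - 10, - 10 ,-9  , - 8, - 7, - 7, - 3.98 ,-3, - 2.07, 0, 1/17,  1, 6,8]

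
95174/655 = 95174/655 = 145.30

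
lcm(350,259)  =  12950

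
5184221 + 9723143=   14907364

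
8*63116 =504928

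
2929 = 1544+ 1385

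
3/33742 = 3/33742 = 0.00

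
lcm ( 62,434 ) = 434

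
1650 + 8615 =10265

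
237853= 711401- 473548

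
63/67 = 63/67= 0.94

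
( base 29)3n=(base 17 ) 68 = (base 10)110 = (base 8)156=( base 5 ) 420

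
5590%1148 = 998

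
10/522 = 5/261 = 0.02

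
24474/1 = 24474 = 24474.00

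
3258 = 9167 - 5909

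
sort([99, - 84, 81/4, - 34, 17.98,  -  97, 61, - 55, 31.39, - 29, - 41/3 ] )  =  [ - 97, - 84,-55, -34,  -  29 ,  -  41/3,17.98,  81/4, 31.39, 61,99] 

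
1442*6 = 8652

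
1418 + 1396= 2814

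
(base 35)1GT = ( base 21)428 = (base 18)5ae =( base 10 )1814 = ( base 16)716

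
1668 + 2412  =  4080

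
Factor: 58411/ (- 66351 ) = -3^( - 1)*17^( - 1)*1301^(-1 )*58411^1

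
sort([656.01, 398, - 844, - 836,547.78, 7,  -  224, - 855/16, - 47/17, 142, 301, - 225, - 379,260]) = [ - 844, - 836, - 379, - 225, - 224, - 855/16, - 47/17, 7 , 142, 260, 301 , 398,547.78, 656.01]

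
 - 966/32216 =-1 + 15625/16108=   - 0.03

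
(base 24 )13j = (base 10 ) 667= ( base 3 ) 220201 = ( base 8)1233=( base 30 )m7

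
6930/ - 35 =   -  198  +  0/1 = -198.00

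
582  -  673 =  - 91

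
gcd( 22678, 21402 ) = 58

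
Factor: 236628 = 2^2*3^3*7^1*313^1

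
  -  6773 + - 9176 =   -  15949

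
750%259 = 232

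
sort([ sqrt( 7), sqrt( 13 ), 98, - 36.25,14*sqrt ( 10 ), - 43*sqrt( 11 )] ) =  [ -43*sqrt( 11), - 36.25,sqrt (7),sqrt( 13 ), 14*sqrt( 10 ),98] 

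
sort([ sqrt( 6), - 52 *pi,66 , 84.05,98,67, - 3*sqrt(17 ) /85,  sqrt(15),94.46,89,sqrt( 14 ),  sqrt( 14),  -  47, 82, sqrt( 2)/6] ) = [ - 52*pi, - 47,  -  3*sqrt(17 ) /85,sqrt( 2)/6,sqrt ( 6 ),sqrt( 14) , sqrt( 14),sqrt( 15),66, 67,82, 84.05, 89,94.46,98]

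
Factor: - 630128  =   - 2^4*39383^1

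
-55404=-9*6156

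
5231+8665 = 13896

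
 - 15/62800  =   - 3/12560=- 0.00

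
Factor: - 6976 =- 2^6*109^1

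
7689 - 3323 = 4366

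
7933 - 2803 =5130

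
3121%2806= 315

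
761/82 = 761/82  =  9.28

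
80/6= 40/3=13.33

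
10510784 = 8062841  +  2447943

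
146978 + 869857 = 1016835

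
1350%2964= 1350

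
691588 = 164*4217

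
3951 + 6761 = 10712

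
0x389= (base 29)126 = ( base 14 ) 489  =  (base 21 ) 212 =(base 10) 905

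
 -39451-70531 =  - 109982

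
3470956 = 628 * 5527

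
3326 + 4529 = 7855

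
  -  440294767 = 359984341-800279108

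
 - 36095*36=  - 1299420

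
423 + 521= 944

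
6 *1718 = 10308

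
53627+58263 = 111890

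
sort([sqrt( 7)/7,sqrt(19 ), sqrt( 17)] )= [sqrt(7)/7, sqrt( 17), sqrt( 19) ] 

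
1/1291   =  1/1291 = 0.00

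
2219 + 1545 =3764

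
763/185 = 4+23/185 = 4.12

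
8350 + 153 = 8503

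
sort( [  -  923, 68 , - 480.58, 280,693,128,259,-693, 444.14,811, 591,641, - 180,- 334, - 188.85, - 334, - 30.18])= [ - 923,- 693, - 480.58, - 334 ,-334, - 188.85, - 180, - 30.18, 68, 128,259,280, 444.14, 591,641, 693 , 811] 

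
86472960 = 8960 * 9651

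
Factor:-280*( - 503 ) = 140840 = 2^3*5^1* 7^1 * 503^1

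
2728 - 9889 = -7161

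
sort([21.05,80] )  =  [ 21.05,80]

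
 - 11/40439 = -1 + 40428/40439 = - 0.00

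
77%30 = 17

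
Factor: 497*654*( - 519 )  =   - 168694722=- 2^1*3^2*  7^1*71^1*  109^1*173^1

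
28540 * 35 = 998900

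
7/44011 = 7/44011 =0.00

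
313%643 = 313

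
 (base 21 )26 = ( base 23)22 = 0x30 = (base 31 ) 1H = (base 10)48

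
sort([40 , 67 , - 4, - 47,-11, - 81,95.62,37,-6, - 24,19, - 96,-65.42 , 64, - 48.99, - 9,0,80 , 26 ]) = [ -96, - 81,-65.42,- 48.99 , - 47,-24, - 11,-9, -6,-4,0, 19, 26,  37 , 40, 64 , 67, 80, 95.62 ] 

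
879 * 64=56256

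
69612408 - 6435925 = 63176483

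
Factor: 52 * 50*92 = 2^5*5^2 * 13^1*23^1  =  239200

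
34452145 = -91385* ( - 377 )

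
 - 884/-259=884/259 = 3.41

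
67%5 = 2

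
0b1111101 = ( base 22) 5F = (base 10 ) 125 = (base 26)4l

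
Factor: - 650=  - 2^1*5^2*13^1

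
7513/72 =104 +25/72  =  104.35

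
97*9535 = 924895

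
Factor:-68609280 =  - 2^8*3^1*5^1 * 17^1*1051^1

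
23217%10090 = 3037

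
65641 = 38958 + 26683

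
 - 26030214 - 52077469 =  - 78107683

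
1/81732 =1/81732 = 0.00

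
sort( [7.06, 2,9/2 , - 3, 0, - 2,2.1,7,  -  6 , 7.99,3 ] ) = [ - 6,-3, - 2, 0, 2, 2.1,3, 9/2, 7,7.06,  7.99]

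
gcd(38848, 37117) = 1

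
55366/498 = 111 + 44/249  =  111.18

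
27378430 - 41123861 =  - 13745431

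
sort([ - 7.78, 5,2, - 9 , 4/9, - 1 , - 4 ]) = [  -  9, - 7.78, - 4, - 1, 4/9, 2,  5 ]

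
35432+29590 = 65022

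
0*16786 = 0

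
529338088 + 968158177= 1497496265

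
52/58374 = 26/29187 = 0.00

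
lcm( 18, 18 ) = 18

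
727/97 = 727/97 = 7.49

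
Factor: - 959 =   -  7^1*137^1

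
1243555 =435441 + 808114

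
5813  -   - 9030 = 14843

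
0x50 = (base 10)80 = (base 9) 88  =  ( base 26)32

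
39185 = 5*7837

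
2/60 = 1/30 = 0.03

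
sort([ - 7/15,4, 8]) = [ - 7/15, 4, 8]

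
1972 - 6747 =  - 4775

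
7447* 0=0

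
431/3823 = 431/3823 = 0.11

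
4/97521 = 4/97521 = 0.00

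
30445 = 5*6089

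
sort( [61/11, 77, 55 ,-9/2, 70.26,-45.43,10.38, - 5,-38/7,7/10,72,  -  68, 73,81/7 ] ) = [  -  68, -45.43, - 38/7,  -  5,  -  9/2,7/10, 61/11,10.38,81/7,55,70.26,72, 73,77]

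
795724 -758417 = 37307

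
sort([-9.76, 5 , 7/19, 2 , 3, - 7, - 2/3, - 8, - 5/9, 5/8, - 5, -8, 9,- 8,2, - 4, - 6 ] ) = [ - 9.76, - 8, - 8, - 8 , - 7, - 6, - 5, - 4, - 2/3, - 5/9, 7/19, 5/8,  2,  2,3, 5, 9]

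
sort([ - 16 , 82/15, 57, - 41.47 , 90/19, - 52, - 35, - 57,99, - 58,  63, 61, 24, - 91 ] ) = [ - 91 ,  -  58, - 57, - 52, - 41.47, - 35, - 16,90/19,82/15, 24, 57,  61,63, 99] 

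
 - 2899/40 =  - 2899/40 = - 72.47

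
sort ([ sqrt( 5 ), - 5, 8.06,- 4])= [ - 5,-4,  sqrt( 5),8.06]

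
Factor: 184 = 2^3*23^1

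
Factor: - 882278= - 2^1 * 73^1*6043^1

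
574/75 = 574/75 = 7.65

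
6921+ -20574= -13653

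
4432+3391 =7823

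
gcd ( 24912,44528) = 16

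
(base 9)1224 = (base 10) 913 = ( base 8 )1621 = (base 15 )40d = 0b1110010001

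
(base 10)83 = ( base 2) 1010011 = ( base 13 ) 65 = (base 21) 3K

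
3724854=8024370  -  4299516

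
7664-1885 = 5779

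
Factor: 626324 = 2^2 * 31^1* 5051^1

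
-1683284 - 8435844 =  - 10119128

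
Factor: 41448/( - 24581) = -2^3*3^1*11^1*47^( - 1)* 157^1*523^(-1 )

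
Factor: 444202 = 2^1*11^1*61^1*331^1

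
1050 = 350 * 3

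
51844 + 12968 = 64812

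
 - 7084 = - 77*92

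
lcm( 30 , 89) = 2670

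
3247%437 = 188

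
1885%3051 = 1885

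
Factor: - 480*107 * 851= - 43707360 =-2^5*3^1*5^1*23^1 * 37^1*107^1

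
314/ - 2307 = - 1 + 1993/2307 = - 0.14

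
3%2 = 1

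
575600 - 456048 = 119552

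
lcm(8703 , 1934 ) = 17406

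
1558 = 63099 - 61541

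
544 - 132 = 412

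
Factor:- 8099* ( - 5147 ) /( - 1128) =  - 41685553/1128 = - 2^( - 3)*3^( - 1)*7^1* 13^1*47^( - 1)*89^1*5147^1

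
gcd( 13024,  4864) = 32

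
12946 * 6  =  77676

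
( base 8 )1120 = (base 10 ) 592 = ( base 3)210221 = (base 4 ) 21100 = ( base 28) L4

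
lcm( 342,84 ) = 4788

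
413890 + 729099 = 1142989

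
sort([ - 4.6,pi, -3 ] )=[ - 4.6  , - 3, pi ] 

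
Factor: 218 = 2^1 * 109^1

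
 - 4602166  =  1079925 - 5682091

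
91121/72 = 91121/72 = 1265.57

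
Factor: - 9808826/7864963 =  - 2^1 * 19^1*1931^( - 1 ) * 4073^( - 1 )*258127^1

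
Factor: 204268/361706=458/811 = 2^1*229^1*811^ ( - 1)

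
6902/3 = 6902/3 = 2300.67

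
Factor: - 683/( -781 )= 11^( - 1)*71^( - 1) * 683^1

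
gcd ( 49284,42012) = 36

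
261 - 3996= -3735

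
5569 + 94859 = 100428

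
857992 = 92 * 9326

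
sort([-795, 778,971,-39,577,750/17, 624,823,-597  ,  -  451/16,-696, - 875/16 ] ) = [ - 795, -696, - 597, - 875/16, -39, - 451/16,750/17,577,624, 778,823 , 971] 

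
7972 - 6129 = 1843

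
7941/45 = 176 + 7/15=   176.47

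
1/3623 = 1/3623=0.00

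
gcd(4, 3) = 1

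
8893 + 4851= 13744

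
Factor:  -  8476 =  - 2^2*13^1 * 163^1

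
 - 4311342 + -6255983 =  - 10567325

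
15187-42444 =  - 27257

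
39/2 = 39/2=   19.50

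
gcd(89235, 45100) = 5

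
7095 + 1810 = 8905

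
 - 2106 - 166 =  - 2272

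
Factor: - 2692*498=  -1340616 = -2^3*3^1*83^1*673^1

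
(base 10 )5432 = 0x1538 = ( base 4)1110320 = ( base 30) 612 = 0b1010100111000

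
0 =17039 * 0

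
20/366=10/183 = 0.05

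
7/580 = 7/580= 0.01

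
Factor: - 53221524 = - 2^2 * 3^1 * 61^1 * 72707^1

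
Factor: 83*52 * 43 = 2^2*13^1*43^1*83^1 = 185588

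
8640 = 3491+5149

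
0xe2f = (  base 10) 3631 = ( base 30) 411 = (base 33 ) 3B1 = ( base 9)4874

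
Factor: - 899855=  - 5^1 * 11^1*16361^1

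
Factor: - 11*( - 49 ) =7^2 * 11^1= 539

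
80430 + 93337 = 173767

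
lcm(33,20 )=660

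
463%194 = 75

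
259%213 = 46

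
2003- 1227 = 776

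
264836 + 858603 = 1123439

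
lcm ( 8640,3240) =25920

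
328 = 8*41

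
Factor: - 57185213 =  - 57185213^1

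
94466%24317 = 21515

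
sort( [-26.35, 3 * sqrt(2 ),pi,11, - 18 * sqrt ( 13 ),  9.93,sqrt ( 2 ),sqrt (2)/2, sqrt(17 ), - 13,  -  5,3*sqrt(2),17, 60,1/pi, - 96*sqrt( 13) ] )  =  [ - 96 * sqrt(13),- 18 * sqrt(13),-26.35, - 13, - 5, 1/pi, sqrt(2 ) /2,sqrt(2),pi,sqrt(17 ),3*sqrt(2 ),3 * sqrt(2), 9.93,  11,17,60] 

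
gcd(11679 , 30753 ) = 51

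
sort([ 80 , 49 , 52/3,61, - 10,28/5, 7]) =[ - 10, 28/5, 7,52/3,49,61,  80 ] 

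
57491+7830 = 65321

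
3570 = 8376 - 4806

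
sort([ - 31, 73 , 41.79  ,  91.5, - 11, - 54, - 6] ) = [ - 54, - 31,-11, - 6, 41.79,73,91.5]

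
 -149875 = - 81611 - 68264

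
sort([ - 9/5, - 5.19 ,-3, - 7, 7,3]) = [-7,-5.19,-3, - 9/5 , 3, 7]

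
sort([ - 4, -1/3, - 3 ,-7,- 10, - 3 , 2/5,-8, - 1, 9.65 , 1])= [ - 10,-8,-7,-4,- 3, - 3 , - 1, - 1/3, 2/5 , 1,  9.65] 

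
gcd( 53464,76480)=8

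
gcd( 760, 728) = 8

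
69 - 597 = -528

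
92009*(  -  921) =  - 84740289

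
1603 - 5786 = - 4183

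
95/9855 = 19/1971 = 0.01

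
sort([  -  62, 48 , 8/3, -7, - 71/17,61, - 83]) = [ - 83, - 62, - 7, - 71/17 , 8/3, 48, 61 ] 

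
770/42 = 18 + 1/3 = 18.33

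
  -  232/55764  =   - 58/13941=- 0.00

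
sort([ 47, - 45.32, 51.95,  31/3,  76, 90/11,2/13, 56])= [  -  45.32,2/13,  90/11, 31/3 , 47, 51.95 , 56,76 ] 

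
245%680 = 245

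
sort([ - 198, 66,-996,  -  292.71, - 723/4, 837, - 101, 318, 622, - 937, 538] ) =[ - 996 , - 937, - 292.71, - 198,  -  723/4, - 101,66, 318, 538, 622, 837 ] 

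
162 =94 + 68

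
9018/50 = 180 + 9/25= 180.36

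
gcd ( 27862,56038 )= 2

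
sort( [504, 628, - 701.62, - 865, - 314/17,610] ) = [ - 865, - 701.62, - 314/17, 504, 610,628] 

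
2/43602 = 1/21801 = 0.00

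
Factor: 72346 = 2^1*61^1*593^1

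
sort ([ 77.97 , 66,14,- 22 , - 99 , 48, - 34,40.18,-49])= [ - 99, - 49 ,-34, - 22,14 , 40.18,48,  66, 77.97 ] 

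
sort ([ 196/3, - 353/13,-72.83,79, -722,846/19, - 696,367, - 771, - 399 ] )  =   [ - 771, - 722, - 696, - 399, - 72.83, - 353/13, 846/19,196/3,79,367]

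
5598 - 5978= -380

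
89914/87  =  89914/87 = 1033.49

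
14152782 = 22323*634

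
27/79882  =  27/79882= 0.00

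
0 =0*62215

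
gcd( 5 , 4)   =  1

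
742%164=86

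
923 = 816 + 107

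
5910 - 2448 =3462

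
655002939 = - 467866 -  - 655470805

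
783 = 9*87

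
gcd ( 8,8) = 8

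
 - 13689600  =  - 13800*992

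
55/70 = 11/14 = 0.79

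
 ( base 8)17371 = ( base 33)799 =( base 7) 32055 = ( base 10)7929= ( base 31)87O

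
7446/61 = 122  +  4/61 =122.07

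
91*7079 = 644189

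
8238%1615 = 163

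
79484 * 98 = 7789432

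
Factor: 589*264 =155496 = 2^3*3^1*11^1*19^1*31^1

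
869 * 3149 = 2736481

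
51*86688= 4421088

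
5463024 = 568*9618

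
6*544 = 3264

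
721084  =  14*51506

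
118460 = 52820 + 65640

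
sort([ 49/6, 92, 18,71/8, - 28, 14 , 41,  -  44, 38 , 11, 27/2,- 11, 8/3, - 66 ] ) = [ - 66, - 44, - 28, - 11 , 8/3,49/6, 71/8,11, 27/2, 14,18, 38,41, 92] 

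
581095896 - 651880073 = - 70784177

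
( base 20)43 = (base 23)3e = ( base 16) 53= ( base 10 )83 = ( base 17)4f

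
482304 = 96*5024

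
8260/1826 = 4 + 478/913 = 4.52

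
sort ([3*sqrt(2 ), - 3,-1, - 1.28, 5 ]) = [ - 3, - 1.28, -1, 3 * sqrt(2), 5]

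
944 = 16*59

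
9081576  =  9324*974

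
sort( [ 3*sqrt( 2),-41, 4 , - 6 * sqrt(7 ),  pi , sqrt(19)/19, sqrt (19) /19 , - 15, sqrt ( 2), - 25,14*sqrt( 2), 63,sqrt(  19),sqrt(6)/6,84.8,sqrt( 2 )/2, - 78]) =[ - 78, - 41, - 25, - 6 * sqrt(7), - 15, sqrt( 19 ) /19,sqrt( 19) /19, sqrt(6)/6 , sqrt(2) /2,sqrt(2),  pi,4,  3 * sqrt( 2),sqrt( 19 ), 14 * sqrt( 2 ),63,84.8] 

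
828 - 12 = 816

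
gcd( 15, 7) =1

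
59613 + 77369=136982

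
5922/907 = 6  +  480/907 = 6.53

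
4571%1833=905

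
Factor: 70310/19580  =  2^( - 1) * 11^( - 1)  *  79^1= 79/22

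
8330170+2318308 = 10648478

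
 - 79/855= - 1 + 776/855 = - 0.09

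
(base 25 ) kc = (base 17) 1D2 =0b1000000000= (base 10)512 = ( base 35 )EM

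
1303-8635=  - 7332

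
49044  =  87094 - 38050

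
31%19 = 12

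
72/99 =8/11 = 0.73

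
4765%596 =593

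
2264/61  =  37 + 7/61 = 37.11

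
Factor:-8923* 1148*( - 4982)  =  51033635128=2^3*7^1*41^1*47^1*53^1  *8923^1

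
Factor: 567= 3^4*7^1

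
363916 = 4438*82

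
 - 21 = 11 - 32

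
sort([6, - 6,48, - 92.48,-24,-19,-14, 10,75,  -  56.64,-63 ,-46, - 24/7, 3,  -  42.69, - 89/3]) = [ - 92.48,-63,-56.64, -46, - 42.69, - 89/3, - 24,-19,-14, - 6 , - 24/7,3, 6,10, 48,75]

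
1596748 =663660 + 933088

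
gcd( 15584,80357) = 1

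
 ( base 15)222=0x1E2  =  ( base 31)FH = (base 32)f2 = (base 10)482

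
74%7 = 4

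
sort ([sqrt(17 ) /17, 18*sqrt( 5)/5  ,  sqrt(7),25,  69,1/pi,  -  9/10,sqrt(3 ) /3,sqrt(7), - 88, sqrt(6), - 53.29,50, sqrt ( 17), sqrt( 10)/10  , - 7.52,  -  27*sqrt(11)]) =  [ - 27*sqrt(11), - 88,-53.29,- 7.52, - 9/10,  sqrt( 17 ) /17,sqrt(10 )/10,1/pi,sqrt( 3) /3,sqrt( 6), sqrt(7), sqrt(7), sqrt(17),18*sqrt( 5)/5, 25,  50, 69]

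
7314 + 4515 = 11829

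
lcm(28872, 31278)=375336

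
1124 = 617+507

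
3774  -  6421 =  - 2647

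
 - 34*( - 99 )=3366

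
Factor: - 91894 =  - 2^1 * 11^1 *4177^1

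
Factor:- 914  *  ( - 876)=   800664 = 2^3*3^1*73^1 * 457^1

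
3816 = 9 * 424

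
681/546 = 227/182 = 1.25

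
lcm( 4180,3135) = 12540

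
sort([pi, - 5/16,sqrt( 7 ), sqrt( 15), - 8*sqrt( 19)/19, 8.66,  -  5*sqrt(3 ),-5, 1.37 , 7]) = [  -  5*sqrt (3),-5 ,-8*sqrt( 19)/19, - 5/16, 1.37,  sqrt( 7 ), pi, sqrt( 15 ) , 7, 8.66] 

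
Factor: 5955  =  3^1 * 5^1*397^1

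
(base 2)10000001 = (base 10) 129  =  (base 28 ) 4h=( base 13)9c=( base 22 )5j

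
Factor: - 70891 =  - 70891^1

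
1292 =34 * 38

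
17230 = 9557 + 7673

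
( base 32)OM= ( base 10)790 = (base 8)1426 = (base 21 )1gd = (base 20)1JA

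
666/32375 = 18/875  =  0.02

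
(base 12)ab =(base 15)8b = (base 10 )131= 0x83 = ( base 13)A1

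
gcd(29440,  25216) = 128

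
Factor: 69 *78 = 2^1*3^2*13^1*23^1 = 5382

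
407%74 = 37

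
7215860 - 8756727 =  -1540867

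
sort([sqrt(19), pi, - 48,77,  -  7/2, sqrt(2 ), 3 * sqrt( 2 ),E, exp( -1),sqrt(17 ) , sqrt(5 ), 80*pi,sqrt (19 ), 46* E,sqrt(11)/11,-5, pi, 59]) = [  -  48,-5, - 7/2, sqrt( 11)/11,exp(- 1 ), sqrt(2), sqrt ( 5 ) , E, pi,pi, sqrt( 17 ),3 * sqrt (2)  ,  sqrt(19), sqrt( 19 ), 59, 77, 46*E,  80*pi]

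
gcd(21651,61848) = 3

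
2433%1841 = 592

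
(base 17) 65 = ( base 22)4J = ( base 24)4b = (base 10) 107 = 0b1101011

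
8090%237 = 32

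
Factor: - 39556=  - 2^2*11^1 * 29^1*31^1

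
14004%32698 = 14004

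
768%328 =112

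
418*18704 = 7818272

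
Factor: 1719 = 3^2*191^1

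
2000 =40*50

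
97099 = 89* 1091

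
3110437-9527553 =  - 6417116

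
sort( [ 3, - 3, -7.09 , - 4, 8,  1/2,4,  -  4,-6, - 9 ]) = [ - 9, - 7.09, - 6, - 4, -4, - 3,1/2,3,  4 , 8 ] 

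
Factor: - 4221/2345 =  - 3^2*5^( - 1 )  =  -9/5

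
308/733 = 308/733 = 0.42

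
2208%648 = 264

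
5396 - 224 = 5172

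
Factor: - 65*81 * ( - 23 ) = 3^4 * 5^1*13^1*23^1 = 121095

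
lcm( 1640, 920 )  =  37720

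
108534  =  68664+39870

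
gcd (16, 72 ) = 8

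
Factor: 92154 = 2^1*3^1 * 15359^1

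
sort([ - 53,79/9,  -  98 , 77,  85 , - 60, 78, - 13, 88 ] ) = [  -  98, - 60,-53, - 13,79/9,  77, 78,85,88 ] 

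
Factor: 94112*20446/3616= 60131686/113 = 2^1*17^1*113^( - 1)*173^1*10223^1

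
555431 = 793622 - 238191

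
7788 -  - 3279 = 11067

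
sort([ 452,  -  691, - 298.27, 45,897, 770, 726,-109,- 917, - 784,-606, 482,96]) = [ - 917 ,-784, - 691, - 606 ,-298.27,-109,45 , 96, 452,482 , 726, 770, 897] 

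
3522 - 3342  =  180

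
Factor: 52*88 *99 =453024 = 2^5*3^2*11^2*13^1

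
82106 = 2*41053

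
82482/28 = 2945 + 11/14 = 2945.79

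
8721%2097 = 333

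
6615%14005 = 6615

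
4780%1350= 730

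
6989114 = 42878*163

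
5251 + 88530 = 93781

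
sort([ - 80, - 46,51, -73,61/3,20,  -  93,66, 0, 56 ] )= [ - 93, - 80,-73, - 46,0, 20, 61/3, 51, 56,66 ] 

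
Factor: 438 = 2^1*3^1*73^1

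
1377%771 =606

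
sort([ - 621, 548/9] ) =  [- 621 , 548/9] 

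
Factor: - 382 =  - 2^1 *191^1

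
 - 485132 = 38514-523646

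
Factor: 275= 5^2 *11^1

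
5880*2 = 11760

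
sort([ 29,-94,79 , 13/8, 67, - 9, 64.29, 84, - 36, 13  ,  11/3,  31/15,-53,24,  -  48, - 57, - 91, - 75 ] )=[- 94, - 91,- 75,-57, - 53,-48,- 36,  -  9, 13/8 , 31/15, 11/3,  13, 24,29, 64.29, 67, 79,84 ] 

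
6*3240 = 19440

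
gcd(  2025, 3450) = 75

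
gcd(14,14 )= 14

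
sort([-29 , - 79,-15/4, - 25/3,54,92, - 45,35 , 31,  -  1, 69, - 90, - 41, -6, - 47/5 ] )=[  -  90, - 79, -45, -41 , - 29  ,-47/5, - 25/3, - 6,  -  15/4, - 1, 31,35, 54,69 , 92 ]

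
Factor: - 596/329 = -2^2*7^(-1)*47^(-1 )* 149^1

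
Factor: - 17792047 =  - 7^2*13^1*17^1*31^1 *53^1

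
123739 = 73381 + 50358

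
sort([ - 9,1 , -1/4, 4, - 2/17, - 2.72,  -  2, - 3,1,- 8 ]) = [- 9, - 8, - 3, - 2.72, - 2, - 1/4, - 2/17,1, 1 , 4 ]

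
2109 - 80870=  - 78761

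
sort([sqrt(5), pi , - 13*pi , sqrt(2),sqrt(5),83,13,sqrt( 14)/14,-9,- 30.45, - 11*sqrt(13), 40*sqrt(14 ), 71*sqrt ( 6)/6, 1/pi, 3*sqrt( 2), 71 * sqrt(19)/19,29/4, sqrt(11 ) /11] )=[-13*pi, -11 * sqrt(13 ),-30.45, - 9,  sqrt(14)/14 , sqrt(11)/11, 1/pi, sqrt(2),sqrt(5 ), sqrt(5),pi, 3 * sqrt(2), 29/4,13,71 * sqrt( 19)/19, 71 * sqrt(6) /6 , 83,40*sqrt( 14)]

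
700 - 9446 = - 8746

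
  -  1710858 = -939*1822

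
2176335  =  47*46305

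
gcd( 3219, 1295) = 37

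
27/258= 9/86 = 0.10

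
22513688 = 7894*2852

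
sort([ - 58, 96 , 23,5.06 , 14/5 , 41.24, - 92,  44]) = [  -  92, - 58 , 14/5,5.06,23 , 41.24,44, 96 ] 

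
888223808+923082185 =1811305993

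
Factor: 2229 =3^1*743^1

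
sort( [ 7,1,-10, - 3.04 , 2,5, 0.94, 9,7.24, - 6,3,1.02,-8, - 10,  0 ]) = [ - 10, - 10, - 8, - 6, - 3.04,0,0.94,1,1.02, 2, 3, 5, 7,7.24,9]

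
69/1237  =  69/1237= 0.06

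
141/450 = 47/150 = 0.31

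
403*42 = 16926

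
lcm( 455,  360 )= 32760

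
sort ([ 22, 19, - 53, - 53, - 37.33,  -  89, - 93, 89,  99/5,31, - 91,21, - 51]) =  [-93,  -  91, - 89, - 53, - 53, - 51, - 37.33,19, 99/5 , 21,  22,  31,89 ]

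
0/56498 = 0 =0.00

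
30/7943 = 30/7943 = 0.00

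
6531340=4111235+2420105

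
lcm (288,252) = 2016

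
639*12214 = 7804746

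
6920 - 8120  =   - 1200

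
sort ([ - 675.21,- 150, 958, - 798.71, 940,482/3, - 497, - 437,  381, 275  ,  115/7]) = [ - 798.71, - 675.21, - 497, - 437, - 150, 115/7 , 482/3,275,381,940,958 ]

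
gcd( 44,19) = 1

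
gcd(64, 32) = 32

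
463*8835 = 4090605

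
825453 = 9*91717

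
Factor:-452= -2^2*113^1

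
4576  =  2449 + 2127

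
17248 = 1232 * 14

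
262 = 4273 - 4011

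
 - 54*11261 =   -  608094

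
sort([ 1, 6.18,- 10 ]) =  [ - 10,1,6.18 ]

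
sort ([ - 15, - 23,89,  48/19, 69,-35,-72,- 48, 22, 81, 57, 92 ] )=[-72, - 48, - 35,-23, - 15,  48/19, 22, 57, 69, 81,89, 92]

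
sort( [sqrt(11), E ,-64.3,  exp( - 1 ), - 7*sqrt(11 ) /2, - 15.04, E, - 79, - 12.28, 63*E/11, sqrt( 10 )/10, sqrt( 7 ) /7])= [ - 79, - 64.3, - 15.04,- 12.28, - 7*sqrt(11 ) /2, sqrt ( 10)/10,exp( - 1 ), sqrt( 7) /7,  E,  E, sqrt(11),63 * E/11 ] 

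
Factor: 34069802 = 2^1*13^1*17^1* 77081^1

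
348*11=3828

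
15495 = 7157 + 8338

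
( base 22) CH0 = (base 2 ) 1100000100110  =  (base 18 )1118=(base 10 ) 6182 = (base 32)616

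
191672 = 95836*2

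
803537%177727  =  92629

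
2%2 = 0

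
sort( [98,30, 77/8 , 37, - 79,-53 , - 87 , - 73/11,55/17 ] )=[ - 87 , - 79, - 53 , - 73/11 , 55/17, 77/8, 30,37,98 ] 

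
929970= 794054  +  135916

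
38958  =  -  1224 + 40182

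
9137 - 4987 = 4150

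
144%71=2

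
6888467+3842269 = 10730736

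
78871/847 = 78871/847 = 93.12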